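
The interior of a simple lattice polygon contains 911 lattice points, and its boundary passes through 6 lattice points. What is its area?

913

Pick's theorem states A = I + B/2 − 1, so A = 911 + 6/2 − 1 = 913.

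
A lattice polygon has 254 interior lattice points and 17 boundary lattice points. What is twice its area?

By Pick's theorem, A = I + B/2 − 1 = 254 + 17/2 − 1 = 523/2.
Hence 2A = 523.

523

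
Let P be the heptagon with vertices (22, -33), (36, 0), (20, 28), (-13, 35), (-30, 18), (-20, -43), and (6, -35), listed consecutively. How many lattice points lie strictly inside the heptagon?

By the shoelace formula, twice the signed area is |[22·0 − 36·(-33)] + [36·28 − 20·0] + [20·35 − (-13)·28] + [(-13)·18 − (-30)·35] + [(-30)·(-43) − (-20)·18] + [(-20)·(-35) − 6·(-43)] + [6·(-33) − 22·(-35)]| = 7256, so the area is 3628.
Summing gcd(|Δx|,|Δy|) over the edges gives the boundary count: gcd(14,33) + gcd(16,28) + gcd(33,7) + gcd(17,17) + gcd(10,61) + gcd(26,8) + gcd(16,2) = 1+4+1+17+1+2+2 = 28.
By Pick's theorem A = I + B/2 − 1, so I = 3628 − 28/2 + 1 = 3615.

3615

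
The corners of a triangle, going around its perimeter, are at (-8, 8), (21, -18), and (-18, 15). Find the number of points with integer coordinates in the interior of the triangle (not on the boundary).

27

By the shoelace formula, twice the signed area is |[(-8)·(-18) − 21·8] + [21·15 − (-18)·(-18)] + [(-18)·8 − (-8)·15]| = 57, so the area is 28.5.
Along each edge there are gcd(|Δx|,|Δy|)+1 lattice points, so counting each shared vertex once the boundary has gcd(29,26) + gcd(39,33) + gcd(10,7) = 1+3+1 = 5.
Pick's theorem gives I = A − B/2 + 1 = 28.5 − 5/2 + 1 = 27.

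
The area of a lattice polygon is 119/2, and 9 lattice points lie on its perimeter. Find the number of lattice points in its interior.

56

From Pick's theorem, I = A − B/2 + 1 = 119/2 − 9/2 + 1 = 56.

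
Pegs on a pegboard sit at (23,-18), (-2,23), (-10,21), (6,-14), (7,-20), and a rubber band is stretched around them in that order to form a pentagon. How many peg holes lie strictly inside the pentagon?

Using the shoelace formula, 2A = |(23·23 − (-2)·(-18)) + ((-2)·21 − (-10)·23) + ((-10)·(-14) − 6·21) + (6·(-20) − 7·(-14)) + (7·(-18) − 23·(-20))| = 1007, so the area is 1007/2.
Along each edge there are gcd(|Δx|,|Δy|)+1 lattice points, so counting each shared vertex once the boundary has gcd(25,41) + gcd(8,2) + gcd(16,35) + gcd(1,6) + gcd(16,2) = 1+2+1+1+2 = 7.
By Pick's theorem A = I + B/2 − 1, so I = 1007/2 − 7/2 + 1 = 501.

501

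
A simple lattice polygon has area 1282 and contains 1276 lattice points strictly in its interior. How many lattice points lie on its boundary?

14

Pick's theorem gives A = I + B/2 − 1, so B = 2(A − I + 1) = 2(1282 − 1276 + 1) = 14.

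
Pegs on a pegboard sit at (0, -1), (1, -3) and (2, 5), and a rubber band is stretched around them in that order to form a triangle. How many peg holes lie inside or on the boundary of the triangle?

Using the shoelace formula, 2A = |[0·(-3) − 1·(-1)] + [1·5 − 2·(-3)] + [2·(-1) − 0·5]| = 10, so the area is 5.
Summing gcd(|Δx|,|Δy|) over the edges gives the boundary count: gcd(1,2) + gcd(1,8) + gcd(2,6) = 1+1+2 = 4.
Pick's theorem gives I = A − B/2 + 1 = 5 − 4/2 + 1 = 4, so the closed region contains I + B = 4 + 4 = 8 lattice points.

8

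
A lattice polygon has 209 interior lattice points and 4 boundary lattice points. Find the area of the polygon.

210

Pick's theorem states A = I + B/2 − 1, so A = 209 + 4/2 − 1 = 210.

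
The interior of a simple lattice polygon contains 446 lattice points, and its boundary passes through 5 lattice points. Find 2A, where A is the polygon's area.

Pick's theorem states A = I + B/2 − 1, so A = 446 + 5/2 − 1 = 895/2.
Hence 2A = 895.

895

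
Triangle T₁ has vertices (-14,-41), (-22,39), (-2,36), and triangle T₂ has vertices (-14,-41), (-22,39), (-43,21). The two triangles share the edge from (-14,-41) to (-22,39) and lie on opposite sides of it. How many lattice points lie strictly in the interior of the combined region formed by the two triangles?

1698

The union is the simple quadrilateral with vertices (-14,-41), (-2,36), (-22,39), (-43,21) in order.
Using the shoelace formula, 2A = |((-14)·36 − (-2)·(-41)) + ((-2)·39 − (-22)·36) + ((-22)·21 − (-43)·39) + ((-43)·(-41) − (-14)·21)| = 3400, so the area is 1700.
Along each edge there are gcd(|Δx|,|Δy|)+1 lattice points, so counting each shared vertex once the boundary has gcd(12,77) + gcd(20,3) + gcd(21,18) + gcd(29,62) = 1+1+3+1 = 6.
By Pick's theorem I = A − B/2 + 1 = 1700 − 6/2 + 1 = 1698.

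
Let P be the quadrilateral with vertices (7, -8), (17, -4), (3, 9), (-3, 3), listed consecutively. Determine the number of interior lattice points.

The shoelace formula gives twice the area as |(7·(-4) − 17·(-8)) + (17·9 − 3·(-4)) + (3·3 − (-3)·9) + ((-3)·(-8) − 7·3)| = 312, so the area is 156.
Along each edge there are gcd(|Δx|,|Δy|)+1 lattice points, so counting each shared vertex once the boundary has gcd(10,4) + gcd(14,13) + gcd(6,6) + gcd(10,11) = 2+1+6+1 = 10.
Pick's theorem gives I = A − B/2 + 1 = 156 − 10/2 + 1 = 152.

152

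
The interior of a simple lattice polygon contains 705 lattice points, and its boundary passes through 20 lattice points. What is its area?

Pick's theorem states A = I + B/2 − 1, so A = 705 + 20/2 − 1 = 714.

714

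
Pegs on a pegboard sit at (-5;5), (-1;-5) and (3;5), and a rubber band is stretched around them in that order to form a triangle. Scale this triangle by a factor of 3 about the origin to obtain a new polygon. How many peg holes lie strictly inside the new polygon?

343

By the shoelace formula, twice the signed area is |((-5)·(-5) − (-1)·5) + ((-1)·5 − 3·(-5)) + (3·5 − (-5)·5)| = 80, so the area is 40.
The number of boundary lattice points is Σ gcd(|Δx|,|Δy|) = gcd(4,10) + gcd(4,10) + gcd(8,0) = 2+2+8 = 12.
Scaling by 3 multiplies the area by 3² = 9 (so the new area is 360) and multiplies the boundary lattice-point count by 3, giving 36.
By Pick's theorem, the interior count of the dilated polygon is 360 − 36/2 + 1 = 343.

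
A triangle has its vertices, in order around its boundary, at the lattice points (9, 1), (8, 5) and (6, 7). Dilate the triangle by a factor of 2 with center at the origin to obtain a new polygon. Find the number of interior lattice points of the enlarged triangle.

7

By the shoelace formula, twice the signed area is |[9·5 − 8·1] + [8·7 − 6·5] + [6·1 − 9·7]| = 6, so the area is 3.
Along each edge there are gcd(|Δx|,|Δy|)+1 lattice points, so counting each shared vertex once the boundary has gcd(1,4) + gcd(2,2) + gcd(3,6) = 1+2+3 = 6.
Scaling by 2 multiplies the area by 2² = 4 (so the new area is 12) and multiplies the boundary lattice-point count by 2, giving 12.
By Pick's theorem, the interior count of the dilated polygon is 12 − 12/2 + 1 = 7.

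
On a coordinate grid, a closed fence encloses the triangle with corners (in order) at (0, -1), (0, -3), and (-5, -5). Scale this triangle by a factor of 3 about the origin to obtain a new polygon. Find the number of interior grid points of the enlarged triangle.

40

By the shoelace formula, twice the signed area is |[0·(-3) − 0·(-1)] + [0·(-5) − (-5)·(-3)] + [(-5)·(-1) − 0·(-5)]| = 10, so the area is 5.
Along each edge there are gcd(|Δx|,|Δy|)+1 lattice points, so counting each shared vertex once the boundary has gcd(0,2) + gcd(5,2) + gcd(5,4) = 2+1+1 = 4.
Scaling by 3 multiplies the area by 3² = 9 (so the new area is 45) and multiplies the boundary lattice-point count by 3, giving 12.
By Pick's theorem, the interior count of the dilated polygon is 45 − 12/2 + 1 = 40.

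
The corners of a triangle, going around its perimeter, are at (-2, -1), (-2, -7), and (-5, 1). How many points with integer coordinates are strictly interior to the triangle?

6

Using the shoelace formula, 2A = |[(-2)·(-7) − (-2)·(-1)] + [(-2)·1 − (-5)·(-7)] + [(-5)·(-1) − (-2)·1]| = 18, so the area is 9.
The number of boundary lattice points is Σ gcd(|Δx|,|Δy|) = gcd(0,6) + gcd(3,8) + gcd(3,2) = 6+1+1 = 8.
By Pick's theorem A = I + B/2 − 1, so I = 9 − 8/2 + 1 = 6.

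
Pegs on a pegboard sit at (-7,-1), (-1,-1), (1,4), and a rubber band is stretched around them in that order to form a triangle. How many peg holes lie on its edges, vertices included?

Summing gcd(|Δx|,|Δy|) over the edges gives the boundary count: gcd(6,0) + gcd(2,5) + gcd(8,5) = 6+1+1 = 8.

8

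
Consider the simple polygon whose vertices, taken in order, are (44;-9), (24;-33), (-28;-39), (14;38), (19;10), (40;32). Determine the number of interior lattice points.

The shoelace formula gives twice the area as |[44·(-33) − 24·(-9)] + [24·(-39) − (-28)·(-33)] + [(-28)·38 − 14·(-39)] + [14·10 − 19·38] + [19·32 − 40·10] + [40·(-9) − 44·32]| = 5756, so the area is 2878.
Along each edge there are gcd(|Δx|,|Δy|)+1 lattice points, so counting each shared vertex once the boundary has gcd(20,24) + gcd(52,6) + gcd(42,77) + gcd(5,28) + gcd(21,22) + gcd(4,41) = 4+2+7+1+1+1 = 16.
By Pick's theorem A = I + B/2 − 1, so I = 2878 − 16/2 + 1 = 2871.

2871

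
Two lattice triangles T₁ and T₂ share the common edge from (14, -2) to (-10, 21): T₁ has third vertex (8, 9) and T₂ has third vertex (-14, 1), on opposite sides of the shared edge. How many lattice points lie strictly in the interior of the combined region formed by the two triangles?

344

The union is the simple quadrilateral with vertices (14, -2), (8, 9), (-10, 21), (-14, 1) in order.
By the shoelace formula, twice the signed area is |[14·9 − 8·(-2)] + [8·21 − (-10)·9] + [(-10)·1 − (-14)·21] + [(-14)·(-2) − 14·1]| = 698, so the area is 349.
The number of boundary lattice points is Σ gcd(|Δx|,|Δy|) = gcd(6,11) + gcd(18,12) + gcd(4,20) + gcd(28,3) = 1+6+4+1 = 12.
By Pick's theorem I = A − B/2 + 1 = 349 − 12/2 + 1 = 344.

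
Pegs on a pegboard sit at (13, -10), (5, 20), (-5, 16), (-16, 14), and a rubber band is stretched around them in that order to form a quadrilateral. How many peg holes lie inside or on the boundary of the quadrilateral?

Using the shoelace formula, 2A = |(13·20 − 5·(-10)) + (5·16 − (-5)·20) + ((-5)·14 − (-16)·16) + ((-16)·(-10) − 13·14)| = 654, so the area is 327.
Along each edge there are gcd(|Δx|,|Δy|)+1 lattice points, so counting each shared vertex once the boundary has gcd(8,30) + gcd(10,4) + gcd(11,2) + gcd(29,24) = 2+2+1+1 = 6.
Pick's theorem gives I = A − B/2 + 1 = 327 − 6/2 + 1 = 325, so the closed region contains I + B = 325 + 6 = 331 lattice points.

331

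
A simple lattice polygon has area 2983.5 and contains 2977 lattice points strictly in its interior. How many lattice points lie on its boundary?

Pick's theorem gives A = I + B/2 − 1, so B = 2(A − I + 1) = 2(2983.5 − 2977 + 1) = 15.

15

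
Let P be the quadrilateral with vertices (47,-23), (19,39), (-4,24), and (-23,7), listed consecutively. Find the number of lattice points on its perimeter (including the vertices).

Along each edge there are gcd(|Δx|,|Δy|)+1 lattice points, so counting each shared vertex once the boundary has gcd(28,62) + gcd(23,15) + gcd(19,17) + gcd(70,30) = 2+1+1+10 = 14.

14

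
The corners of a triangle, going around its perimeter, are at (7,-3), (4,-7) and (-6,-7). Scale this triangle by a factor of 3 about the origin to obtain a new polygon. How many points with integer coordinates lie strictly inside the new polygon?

The shoelace formula gives twice the area as |(7·(-7) − 4·(-3)) + (4·(-7) − (-6)·(-7)) + ((-6)·(-3) − 7·(-7))| = 40, so the area is 20.
Along each edge there are gcd(|Δx|,|Δy|)+1 lattice points, so counting each shared vertex once the boundary has gcd(3,4) + gcd(10,0) + gcd(13,4) = 1+10+1 = 12.
Scaling by 3 multiplies the area by 3² = 9 (so the new area is 180) and multiplies the boundary lattice-point count by 3, giving 36.
By Pick's theorem, the interior count of the dilated polygon is 180 − 36/2 + 1 = 163.

163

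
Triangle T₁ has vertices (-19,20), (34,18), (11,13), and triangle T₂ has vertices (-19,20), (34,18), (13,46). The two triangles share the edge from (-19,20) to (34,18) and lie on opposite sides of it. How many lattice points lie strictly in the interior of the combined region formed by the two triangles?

872

The union is the simple quadrilateral with vertices (-19,20), (11,13), (34,18), (13,46) in order.
The shoelace formula gives twice the area as |[(-19)·13 − 11·20] + [11·18 − 34·13] + [34·46 − 13·18] + [13·20 − (-19)·46]| = 1753, so the area is 876.5.
Summing gcd(|Δx|,|Δy|) over the edges gives the boundary count: gcd(30,7) + gcd(23,5) + gcd(21,28) + gcd(32,26) = 1+1+7+2 = 11.
By Pick's theorem I = A − B/2 + 1 = 876.5 − 11/2 + 1 = 872.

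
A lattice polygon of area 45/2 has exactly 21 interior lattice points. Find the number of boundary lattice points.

5

Pick's theorem gives A = I + B/2 − 1, so B = 2(A − I + 1) = 2(45/2 − 21 + 1) = 5.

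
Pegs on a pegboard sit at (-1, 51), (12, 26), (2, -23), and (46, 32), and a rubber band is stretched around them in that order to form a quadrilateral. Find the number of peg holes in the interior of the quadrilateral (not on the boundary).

1261

Using the shoelace formula, 2A = |((-1)·26 − 12·51) + (12·(-23) − 2·26) + (2·32 − 46·(-23)) + (46·51 − (-1)·32)| = 2534, so the area is 1267.
Along each edge there are gcd(|Δx|,|Δy|)+1 lattice points, so counting each shared vertex once the boundary has gcd(13,25) + gcd(10,49) + gcd(44,55) + gcd(47,19) = 1+1+11+1 = 14.
By Pick's theorem A = I + B/2 − 1, so I = 1267 − 14/2 + 1 = 1261.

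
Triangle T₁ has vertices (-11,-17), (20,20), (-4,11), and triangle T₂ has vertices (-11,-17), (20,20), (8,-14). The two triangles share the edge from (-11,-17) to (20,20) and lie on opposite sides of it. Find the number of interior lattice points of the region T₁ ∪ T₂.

604

The union is the simple quadrilateral with vertices (-11,-17), (-4,11), (20,20), (8,-14) in order.
Using the shoelace formula, 2A = |[(-11)·11 − (-4)·(-17)] + [(-4)·20 − 20·11] + [20·(-14) − 8·20] + [8·(-17) − (-11)·(-14)]| = 1219, so the area is 609.5.
Summing gcd(|Δx|,|Δy|) over the edges gives the boundary count: gcd(7,28) + gcd(24,9) + gcd(12,34) + gcd(19,3) = 7+3+2+1 = 13.
By Pick's theorem I = A − B/2 + 1 = 609.5 − 13/2 + 1 = 604.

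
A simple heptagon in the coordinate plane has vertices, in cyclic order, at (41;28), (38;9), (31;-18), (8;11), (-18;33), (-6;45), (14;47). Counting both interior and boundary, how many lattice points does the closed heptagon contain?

By the shoelace formula, twice the signed area is |[41·9 − 38·28] + [38·(-18) − 31·9] + [31·11 − 8·(-18)] + [8·33 − (-18)·11] + [(-18)·45 − (-6)·33] + [(-6)·47 − 14·45] + [14·28 − 41·47]| = 3770, so the area is 1885.
The number of boundary lattice points is Σ gcd(|Δx|,|Δy|) = gcd(3,19) + gcd(7,27) + gcd(23,29) + gcd(26,22) + gcd(12,12) + gcd(20,2) + gcd(27,19) = 1+1+1+2+12+2+1 = 20.
Pick's theorem gives I = A − B/2 + 1 = 1885 − 20/2 + 1 = 1876, so the closed region contains I + B = 1876 + 20 = 1896 lattice points.

1896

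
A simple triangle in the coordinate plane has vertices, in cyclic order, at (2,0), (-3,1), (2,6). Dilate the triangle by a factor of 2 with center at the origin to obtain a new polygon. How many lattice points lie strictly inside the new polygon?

Using the shoelace formula, 2A = |[2·1 − (-3)·0] + [(-3)·6 − 2·1] + [2·0 − 2·6]| = 30, so the area is 15.
The number of boundary lattice points is Σ gcd(|Δx|,|Δy|) = gcd(5,1) + gcd(5,5) + gcd(0,6) = 1+5+6 = 12.
Scaling by 2 multiplies the area by 2² = 4 (so the new area is 60) and multiplies the boundary lattice-point count by 2, giving 24.
By Pick's theorem, the interior count of the dilated polygon is 60 − 24/2 + 1 = 49.

49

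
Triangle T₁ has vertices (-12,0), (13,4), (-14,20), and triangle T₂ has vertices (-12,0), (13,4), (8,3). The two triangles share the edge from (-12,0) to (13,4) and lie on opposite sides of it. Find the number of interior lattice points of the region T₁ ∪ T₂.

The union is the simple quadrilateral with vertices (-12,0), (-14,20), (13,4), (8,3) in order.
The shoelace formula gives twice the area as |[(-12)·20 − (-14)·0] + [(-14)·4 − 13·20] + [13·3 − 8·4] + [8·0 − (-12)·3]| = 513, so the area is 256.5.
Along each edge there are gcd(|Δx|,|Δy|)+1 lattice points, so counting each shared vertex once the boundary has gcd(2,20) + gcd(27,16) + gcd(5,1) + gcd(20,3) = 2+1+1+1 = 5.
By Pick's theorem I = A − B/2 + 1 = 256.5 − 5/2 + 1 = 255.

255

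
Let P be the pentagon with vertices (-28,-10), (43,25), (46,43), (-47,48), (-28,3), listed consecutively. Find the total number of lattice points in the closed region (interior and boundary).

The shoelace formula gives twice the area as |[(-28)·25 − 43·(-10)] + [43·43 − 46·25] + [46·48 − (-47)·43] + [(-47)·3 − (-28)·48] + [(-28)·(-10) − (-28)·3]| = 6225, so the area is 3112.5.
Along each edge there are gcd(|Δx|,|Δy|)+1 lattice points, so counting each shared vertex once the boundary has gcd(71,35) + gcd(3,18) + gcd(93,5) + gcd(19,45) + gcd(0,13) = 1+3+1+1+13 = 19.
Pick's theorem gives I = A − B/2 + 1 = 3112.5 − 19/2 + 1 = 3104, so the closed region contains I + B = 3104 + 19 = 3123 lattice points.

3123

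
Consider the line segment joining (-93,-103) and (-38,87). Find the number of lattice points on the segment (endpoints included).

The number of lattice points on a segment between lattice points is gcd(|Δx|,|Δy|) + 1 = gcd(55,190) + 1 = 5 + 1 = 6.

6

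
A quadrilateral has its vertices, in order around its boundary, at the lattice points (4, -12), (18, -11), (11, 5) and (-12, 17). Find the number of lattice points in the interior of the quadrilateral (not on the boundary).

The shoelace formula gives twice the area as |(4·(-11) − 18·(-12)) + (18·5 − 11·(-11)) + (11·17 − (-12)·5) + ((-12)·(-12) − 4·17)| = 706, so the area is 353.
The number of boundary lattice points is Σ gcd(|Δx|,|Δy|) = gcd(14,1) + gcd(7,16) + gcd(23,12) + gcd(16,29) = 1+1+1+1 = 4.
Pick's theorem gives I = A − B/2 + 1 = 353 − 4/2 + 1 = 352.

352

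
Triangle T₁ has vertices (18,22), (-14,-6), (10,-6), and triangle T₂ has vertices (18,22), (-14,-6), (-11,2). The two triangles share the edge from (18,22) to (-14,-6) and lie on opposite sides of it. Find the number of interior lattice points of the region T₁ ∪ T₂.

408

The union is the simple quadrilateral with vertices (18,22), (10,-6), (-14,-6), (-11,2) in order.
The shoelace formula gives twice the area as |[18·(-6) − 10·22] + [10·(-6) − (-14)·(-6)] + [(-14)·2 − (-11)·(-6)] + [(-11)·22 − 18·2]| = 844, so the area is 422.
The number of boundary lattice points is Σ gcd(|Δx|,|Δy|) = gcd(8,28) + gcd(24,0) + gcd(3,8) + gcd(29,20) = 4+24+1+1 = 30.
By Pick's theorem I = A − B/2 + 1 = 422 − 30/2 + 1 = 408.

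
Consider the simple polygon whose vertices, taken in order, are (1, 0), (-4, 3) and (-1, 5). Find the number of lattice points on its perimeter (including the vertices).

3

Summing gcd(|Δx|,|Δy|) over the edges gives the boundary count: gcd(5,3) + gcd(3,2) + gcd(2,5) = 1+1+1 = 3.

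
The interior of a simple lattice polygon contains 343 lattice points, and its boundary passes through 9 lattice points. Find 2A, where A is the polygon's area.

693

By Pick's theorem, A = I + B/2 − 1 = 343 + 9/2 − 1 = 693/2.
Hence 2A = 693.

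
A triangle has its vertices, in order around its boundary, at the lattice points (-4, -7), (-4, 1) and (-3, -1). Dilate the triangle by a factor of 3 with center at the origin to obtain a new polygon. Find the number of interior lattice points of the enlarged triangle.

22

Using the shoelace formula, 2A = |[(-4)·1 − (-4)·(-7)] + [(-4)·(-1) − (-3)·1] + [(-3)·(-7) − (-4)·(-1)]| = 8, so the area is 4.
The number of boundary lattice points is Σ gcd(|Δx|,|Δy|) = gcd(0,8) + gcd(1,2) + gcd(1,6) = 8+1+1 = 10.
Scaling by 3 multiplies the area by 3² = 9 (so the new area is 36) and multiplies the boundary lattice-point count by 3, giving 30.
By Pick's theorem, the interior count of the dilated polygon is 36 − 30/2 + 1 = 22.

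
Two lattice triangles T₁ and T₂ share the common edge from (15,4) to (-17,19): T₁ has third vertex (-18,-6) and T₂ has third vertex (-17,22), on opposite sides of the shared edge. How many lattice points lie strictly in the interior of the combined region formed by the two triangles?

The union is the simple quadrilateral with vertices (15,4), (-18,-6), (-17,19), (-17,22) in order.
By the shoelace formula, twice the signed area is |[15·(-6) − (-18)·4] + [(-18)·19 − (-17)·(-6)] + [(-17)·22 − (-17)·19] + [(-17)·4 − 15·22]| = 911, so the area is 911/2.
Along each edge there are gcd(|Δx|,|Δy|)+1 lattice points, so counting each shared vertex once the boundary has gcd(33,10) + gcd(1,25) + gcd(0,3) + gcd(32,18) = 1+1+3+2 = 7.
By Pick's theorem I = A − B/2 + 1 = 911/2 − 7/2 + 1 = 453.

453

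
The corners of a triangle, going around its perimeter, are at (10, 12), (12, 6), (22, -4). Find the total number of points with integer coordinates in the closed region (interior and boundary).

29

By the shoelace formula, twice the signed area is |(10·6 − 12·12) + (12·(-4) − 22·6) + (22·12 − 10·(-4))| = 40, so the area is 20.
Along each edge there are gcd(|Δx|,|Δy|)+1 lattice points, so counting each shared vertex once the boundary has gcd(2,6) + gcd(10,10) + gcd(12,16) = 2+10+4 = 16.
Pick's theorem gives I = A − B/2 + 1 = 20 − 16/2 + 1 = 13, so the closed region contains I + B = 13 + 16 = 29 lattice points.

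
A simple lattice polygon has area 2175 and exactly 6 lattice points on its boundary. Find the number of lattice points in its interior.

2173

From Pick's theorem, I = A − B/2 + 1 = 2175 − 6/2 + 1 = 2173.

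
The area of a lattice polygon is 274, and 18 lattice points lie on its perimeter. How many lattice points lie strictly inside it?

From Pick's theorem, I = A − B/2 + 1 = 274 − 18/2 + 1 = 266.

266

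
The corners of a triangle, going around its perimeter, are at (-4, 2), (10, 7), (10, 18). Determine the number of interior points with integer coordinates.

71

The shoelace formula gives twice the area as |((-4)·7 − 10·2) + (10·18 − 10·7) + (10·2 − (-4)·18)| = 154, so the area is 77.
The number of boundary lattice points is Σ gcd(|Δx|,|Δy|) = gcd(14,5) + gcd(0,11) + gcd(14,16) = 1+11+2 = 14.
By Pick's theorem A = I + B/2 − 1, so I = 77 − 14/2 + 1 = 71.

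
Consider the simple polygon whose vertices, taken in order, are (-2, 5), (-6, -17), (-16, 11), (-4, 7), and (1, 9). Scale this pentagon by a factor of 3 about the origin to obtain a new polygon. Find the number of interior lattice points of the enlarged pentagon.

By the shoelace formula, twice the signed area is |[(-2)·(-17) − (-6)·5] + [(-6)·11 − (-16)·(-17)] + [(-16)·7 − (-4)·11] + [(-4)·9 − 1·7] + [1·5 − (-2)·9]| = 362, so the area is 181.
Summing gcd(|Δx|,|Δy|) over the edges gives the boundary count: gcd(4,22) + gcd(10,28) + gcd(12,4) + gcd(5,2) + gcd(3,4) = 2+2+4+1+1 = 10.
Scaling by 3 multiplies the area by 3² = 9 (so the new area is 1629) and multiplies the boundary lattice-point count by 3, giving 30.
By Pick's theorem, the interior count of the dilated polygon is 1629 − 30/2 + 1 = 1615.

1615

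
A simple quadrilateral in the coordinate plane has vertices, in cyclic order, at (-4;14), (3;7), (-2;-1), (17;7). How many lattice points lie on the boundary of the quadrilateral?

Along each edge there are gcd(|Δx|,|Δy|)+1 lattice points, so counting each shared vertex once the boundary has gcd(7,7) + gcd(5,8) + gcd(19,8) + gcd(21,7) = 7+1+1+7 = 16.

16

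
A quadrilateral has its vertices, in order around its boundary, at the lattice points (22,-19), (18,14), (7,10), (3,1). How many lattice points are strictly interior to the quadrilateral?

314

The shoelace formula gives twice the area as |[22·14 − 18·(-19)] + [18·10 − 7·14] + [7·1 − 3·10] + [3·(-19) − 22·1]| = 630, so the area is 315.
The number of boundary lattice points is Σ gcd(|Δx|,|Δy|) = gcd(4,33) + gcd(11,4) + gcd(4,9) + gcd(19,20) = 1+1+1+1 = 4.
Pick's theorem gives I = A − B/2 + 1 = 315 − 4/2 + 1 = 314.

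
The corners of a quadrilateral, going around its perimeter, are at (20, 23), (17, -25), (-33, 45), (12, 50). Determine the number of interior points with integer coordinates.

1924

By the shoelace formula, twice the signed area is |[20·(-25) − 17·23] + [17·45 − (-33)·(-25)] + [(-33)·50 − 12·45] + [12·23 − 20·50]| = 3865, so the area is 1932.5.
Along each edge there are gcd(|Δx|,|Δy|)+1 lattice points, so counting each shared vertex once the boundary has gcd(3,48) + gcd(50,70) + gcd(45,5) + gcd(8,27) = 3+10+5+1 = 19.
Pick's theorem gives I = A − B/2 + 1 = 1932.5 − 19/2 + 1 = 1924.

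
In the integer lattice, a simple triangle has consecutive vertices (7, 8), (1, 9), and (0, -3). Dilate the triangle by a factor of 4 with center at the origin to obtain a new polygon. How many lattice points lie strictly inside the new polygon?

The shoelace formula gives twice the area as |(7·9 − 1·8) + (1·(-3) − 0·9) + (0·8 − 7·(-3))| = 73, so the area is 73/2.
Along each edge there are gcd(|Δx|,|Δy|)+1 lattice points, so counting each shared vertex once the boundary has gcd(6,1) + gcd(1,12) + gcd(7,11) = 1+1+1 = 3.
Scaling by 4 multiplies the area by 4² = 16 (so the new area is 584) and multiplies the boundary lattice-point count by 4, giving 12.
By Pick's theorem, the interior count of the dilated polygon is 584 − 12/2 + 1 = 579.

579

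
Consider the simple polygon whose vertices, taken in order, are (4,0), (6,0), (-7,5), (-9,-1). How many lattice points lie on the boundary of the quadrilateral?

The number of boundary lattice points is Σ gcd(|Δx|,|Δy|) = gcd(2,0) + gcd(13,5) + gcd(2,6) + gcd(13,1) = 2+1+2+1 = 6.

6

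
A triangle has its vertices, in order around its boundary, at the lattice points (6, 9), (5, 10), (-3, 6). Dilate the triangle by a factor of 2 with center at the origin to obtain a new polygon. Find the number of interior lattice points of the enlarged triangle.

17

The shoelace formula gives twice the area as |[6·10 − 5·9] + [5·6 − (-3)·10] + [(-3)·9 − 6·6]| = 12, so the area is 6.
The number of boundary lattice points is Σ gcd(|Δx|,|Δy|) = gcd(1,1) + gcd(8,4) + gcd(9,3) = 1+4+3 = 8.
Scaling by 2 multiplies the area by 2² = 4 (so the new area is 24) and multiplies the boundary lattice-point count by 2, giving 16.
By Pick's theorem, the interior count of the dilated polygon is 24 − 16/2 + 1 = 17.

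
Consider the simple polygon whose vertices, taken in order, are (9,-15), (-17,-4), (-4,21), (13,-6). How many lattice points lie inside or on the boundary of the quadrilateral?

530

Using the shoelace formula, 2A = |[9·(-4) − (-17)·(-15)] + [(-17)·21 − (-4)·(-4)] + [(-4)·(-6) − 13·21] + [13·(-15) − 9·(-6)]| = 1054, so the area is 527.
The number of boundary lattice points is Σ gcd(|Δx|,|Δy|) = gcd(26,11) + gcd(13,25) + gcd(17,27) + gcd(4,9) = 1+1+1+1 = 4.
Pick's theorem gives I = A − B/2 + 1 = 527 − 4/2 + 1 = 526, so the closed region contains I + B = 526 + 4 = 530 lattice points.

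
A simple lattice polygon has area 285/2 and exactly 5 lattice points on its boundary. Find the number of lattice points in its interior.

141

From Pick's theorem, I = A − B/2 + 1 = 285/2 − 5/2 + 1 = 141.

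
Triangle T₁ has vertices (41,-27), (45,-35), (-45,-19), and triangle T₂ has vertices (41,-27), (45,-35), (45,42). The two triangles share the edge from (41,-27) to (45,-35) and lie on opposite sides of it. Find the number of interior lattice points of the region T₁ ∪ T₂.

442

The union is the simple quadrilateral with vertices (41,-27), (-45,-19), (45,-35), (45,42) in order.
Using the shoelace formula, 2A = |(41·(-19) − (-45)·(-27)) + ((-45)·(-35) − 45·(-19)) + (45·42 − 45·(-35)) + (45·(-27) − 41·42)| = 964, so the area is 482.
Summing gcd(|Δx|,|Δy|) over the edges gives the boundary count: gcd(86,8) + gcd(90,16) + gcd(0,77) + gcd(4,69) = 2+2+77+1 = 82.
By Pick's theorem I = A − B/2 + 1 = 482 − 82/2 + 1 = 442.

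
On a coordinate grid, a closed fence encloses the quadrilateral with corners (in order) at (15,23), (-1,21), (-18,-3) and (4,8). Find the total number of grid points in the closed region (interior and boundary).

Using the shoelace formula, 2A = |(15·21 − (-1)·23) + ((-1)·(-3) − (-18)·21) + ((-18)·8 − 4·(-3)) + (4·23 − 15·8)| = 559, so the area is 559/2.
The number of boundary lattice points is Σ gcd(|Δx|,|Δy|) = gcd(16,2) + gcd(17,24) + gcd(22,11) + gcd(11,15) = 2+1+11+1 = 15.
Pick's theorem gives I = A − B/2 + 1 = 559/2 − 15/2 + 1 = 273, so the closed region contains I + B = 273 + 15 = 288 lattice points.

288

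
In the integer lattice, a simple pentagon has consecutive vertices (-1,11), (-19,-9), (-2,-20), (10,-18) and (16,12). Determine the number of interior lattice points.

701

Using the shoelace formula, 2A = |[(-1)·(-9) − (-19)·11] + [(-19)·(-20) − (-2)·(-9)] + [(-2)·(-18) − 10·(-20)] + [10·12 − 16·(-18)] + [16·11 − (-1)·12]| = 1412, so the area is 706.
Summing gcd(|Δx|,|Δy|) over the edges gives the boundary count: gcd(18,20) + gcd(17,11) + gcd(12,2) + gcd(6,30) + gcd(17,1) = 2+1+2+6+1 = 12.
By Pick's theorem A = I + B/2 − 1, so I = 706 − 12/2 + 1 = 701.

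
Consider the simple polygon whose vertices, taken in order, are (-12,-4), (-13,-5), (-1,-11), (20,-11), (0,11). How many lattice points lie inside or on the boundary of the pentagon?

The shoelace formula gives twice the area as |((-12)·(-5) − (-13)·(-4)) + ((-13)·(-11) − (-1)·(-5)) + ((-1)·(-11) − 20·(-11)) + (20·11 − 0·(-11)) + (0·(-4) − (-12)·11)| = 729, so the area is 364.5.
The number of boundary lattice points is Σ gcd(|Δx|,|Δy|) = gcd(1,1) + gcd(12,6) + gcd(21,0) + gcd(20,22) + gcd(12,15) = 1+6+21+2+3 = 33.
Pick's theorem gives I = A − B/2 + 1 = 364.5 − 33/2 + 1 = 349, so the closed region contains I + B = 349 + 33 = 382 lattice points.

382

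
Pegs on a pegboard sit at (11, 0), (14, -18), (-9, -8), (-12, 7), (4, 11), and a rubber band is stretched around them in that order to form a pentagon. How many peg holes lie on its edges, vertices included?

Summing gcd(|Δx|,|Δy|) over the edges gives the boundary count: gcd(3,18) + gcd(23,10) + gcd(3,15) + gcd(16,4) + gcd(7,11) = 3+1+3+4+1 = 12.

12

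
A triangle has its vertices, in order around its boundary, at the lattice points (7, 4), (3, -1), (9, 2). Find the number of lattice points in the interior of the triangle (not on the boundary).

7

The shoelace formula gives twice the area as |[7·(-1) − 3·4] + [3·2 − 9·(-1)] + [9·4 − 7·2]| = 18, so the area is 9.
Summing gcd(|Δx|,|Δy|) over the edges gives the boundary count: gcd(4,5) + gcd(6,3) + gcd(2,2) = 1+3+2 = 6.
By Pick's theorem A = I + B/2 − 1, so I = 9 − 6/2 + 1 = 7.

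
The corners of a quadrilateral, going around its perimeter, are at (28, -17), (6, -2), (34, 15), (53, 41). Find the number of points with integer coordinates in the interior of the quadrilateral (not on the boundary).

By the shoelace formula, twice the signed area is |(28·(-2) − 6·(-17)) + (6·15 − 34·(-2)) + (34·41 − 53·15) + (53·(-17) − 28·41)| = 1246, so the area is 623.
Summing gcd(|Δx|,|Δy|) over the edges gives the boundary count: gcd(22,15) + gcd(28,17) + gcd(19,26) + gcd(25,58) = 1+1+1+1 = 4.
Pick's theorem gives I = A − B/2 + 1 = 623 − 4/2 + 1 = 622.

622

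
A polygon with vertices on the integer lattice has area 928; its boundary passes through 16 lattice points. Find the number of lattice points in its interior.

From Pick's theorem, I = A − B/2 + 1 = 928 − 16/2 + 1 = 921.

921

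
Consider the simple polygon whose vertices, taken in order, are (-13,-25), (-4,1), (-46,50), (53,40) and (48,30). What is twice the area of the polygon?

Using the shoelace formula, 2A = |[(-13)·1 − (-4)·(-25)] + [(-4)·50 − (-46)·1] + [(-46)·40 − 53·50] + [53·30 − 48·40] + [48·(-25) − (-13)·30]| = 5897, so the area is 2948.5.

5897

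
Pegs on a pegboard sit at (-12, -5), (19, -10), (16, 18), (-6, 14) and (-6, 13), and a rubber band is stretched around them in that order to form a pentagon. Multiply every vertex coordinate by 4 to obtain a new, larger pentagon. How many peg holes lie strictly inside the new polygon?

9907

Using the shoelace formula, 2A = |((-12)·(-10) − 19·(-5)) + (19·18 − 16·(-10)) + (16·14 − (-6)·18) + ((-6)·13 − (-6)·14) + ((-6)·(-5) − (-12)·13)| = 1241, so the area is 620.5.
Along each edge there are gcd(|Δx|,|Δy|)+1 lattice points, so counting each shared vertex once the boundary has gcd(31,5) + gcd(3,28) + gcd(22,4) + gcd(0,1) + gcd(6,18) = 1+1+2+1+6 = 11.
Scaling by 4 multiplies the area by 4² = 16 (so the new area is 9928) and multiplies the boundary lattice-point count by 4, giving 44.
By Pick's theorem, the interior count of the dilated polygon is 9928 − 44/2 + 1 = 9907.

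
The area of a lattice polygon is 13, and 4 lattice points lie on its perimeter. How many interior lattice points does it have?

12

From Pick's theorem, I = A − B/2 + 1 = 13 − 4/2 + 1 = 12.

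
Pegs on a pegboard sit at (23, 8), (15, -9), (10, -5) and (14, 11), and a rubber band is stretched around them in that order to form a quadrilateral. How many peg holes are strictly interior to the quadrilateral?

133

By the shoelace formula, twice the signed area is |[23·(-9) − 15·8] + [15·(-5) − 10·(-9)] + [10·11 − 14·(-5)] + [14·8 − 23·11]| = 273, so the area is 136.5.
The number of boundary lattice points is Σ gcd(|Δx|,|Δy|) = gcd(8,17) + gcd(5,4) + gcd(4,16) + gcd(9,3) = 1+1+4+3 = 9.
Pick's theorem gives I = A − B/2 + 1 = 136.5 − 9/2 + 1 = 133.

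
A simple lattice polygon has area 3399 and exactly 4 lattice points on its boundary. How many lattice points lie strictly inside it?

Pick's theorem A = I + B/2 − 1 rearranges to I = A − B/2 + 1 = 3399 − 4/2 + 1 = 3398.

3398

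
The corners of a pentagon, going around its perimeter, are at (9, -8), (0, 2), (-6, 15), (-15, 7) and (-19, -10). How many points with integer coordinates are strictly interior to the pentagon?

367

The shoelace formula gives twice the area as |(9·2 − 0·(-8)) + (0·15 − (-6)·2) + ((-6)·7 − (-15)·15) + ((-15)·(-10) − (-19)·7) + ((-19)·(-8) − 9·(-10))| = 738, so the area is 369.
Summing gcd(|Δx|,|Δy|) over the edges gives the boundary count: gcd(9,10) + gcd(6,13) + gcd(9,8) + gcd(4,17) + gcd(28,2) = 1+1+1+1+2 = 6.
By Pick's theorem A = I + B/2 − 1, so I = 369 − 6/2 + 1 = 367.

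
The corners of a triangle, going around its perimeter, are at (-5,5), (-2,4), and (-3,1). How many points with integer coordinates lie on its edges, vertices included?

4

Along each edge there are gcd(|Δx|,|Δy|)+1 lattice points, so counting each shared vertex once the boundary has gcd(3,1) + gcd(1,3) + gcd(2,4) = 1+1+2 = 4.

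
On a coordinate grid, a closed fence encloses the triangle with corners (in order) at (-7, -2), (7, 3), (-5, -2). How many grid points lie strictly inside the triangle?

Using the shoelace formula, 2A = |((-7)·3 − 7·(-2)) + (7·(-2) − (-5)·3) + ((-5)·(-2) − (-7)·(-2))| = 10, so the area is 5.
Summing gcd(|Δx|,|Δy|) over the edges gives the boundary count: gcd(14,5) + gcd(12,5) + gcd(2,0) = 1+1+2 = 4.
By Pick's theorem A = I + B/2 − 1, so I = 5 − 4/2 + 1 = 4.

4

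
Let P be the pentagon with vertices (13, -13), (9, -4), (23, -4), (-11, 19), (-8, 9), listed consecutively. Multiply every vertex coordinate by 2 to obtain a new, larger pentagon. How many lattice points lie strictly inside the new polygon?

1091

Using the shoelace formula, 2A = |(13·(-4) − 9·(-13)) + (9·(-4) − 23·(-4)) + (23·19 − (-11)·(-4)) + ((-11)·9 − (-8)·19) + ((-8)·(-13) − 13·9)| = 554, so the area is 277.
Along each edge there are gcd(|Δx|,|Δy|)+1 lattice points, so counting each shared vertex once the boundary has gcd(4,9) + gcd(14,0) + gcd(34,23) + gcd(3,10) + gcd(21,22) = 1+14+1+1+1 = 18.
Scaling by 2 multiplies the area by 2² = 4 (so the new area is 1108) and multiplies the boundary lattice-point count by 2, giving 36.
By Pick's theorem, the interior count of the dilated polygon is 1108 − 36/2 + 1 = 1091.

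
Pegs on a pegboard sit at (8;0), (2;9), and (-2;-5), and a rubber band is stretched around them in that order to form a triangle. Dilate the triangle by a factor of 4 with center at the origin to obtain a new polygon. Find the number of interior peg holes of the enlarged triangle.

941

The shoelace formula gives twice the area as |(8·9 − 2·0) + (2·(-5) − (-2)·9) + ((-2)·0 − 8·(-5))| = 120, so the area is 60.
The number of boundary lattice points is Σ gcd(|Δx|,|Δy|) = gcd(6,9) + gcd(4,14) + gcd(10,5) = 3+2+5 = 10.
Scaling by 4 multiplies the area by 4² = 16 (so the new area is 960) and multiplies the boundary lattice-point count by 4, giving 40.
By Pick's theorem, the interior count of the dilated polygon is 960 − 40/2 + 1 = 941.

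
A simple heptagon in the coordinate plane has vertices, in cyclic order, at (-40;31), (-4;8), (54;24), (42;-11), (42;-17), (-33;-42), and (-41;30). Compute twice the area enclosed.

7686

Using the shoelace formula, 2A = |[(-40)·8 − (-4)·31] + [(-4)·24 − 54·8] + [54·(-11) − 42·24] + [42·(-17) − 42·(-11)] + [42·(-42) − (-33)·(-17)] + [(-33)·30 − (-41)·(-42)] + [(-41)·31 − (-40)·30]| = 7686, so the area is 3843.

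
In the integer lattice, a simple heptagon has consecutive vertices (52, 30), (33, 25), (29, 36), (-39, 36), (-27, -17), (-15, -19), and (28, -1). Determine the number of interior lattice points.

The shoelace formula gives twice the area as |(52·25 − 33·30) + (33·36 − 29·25) + (29·36 − (-39)·36) + ((-39)·(-17) − (-27)·36) + ((-27)·(-19) − (-15)·(-17)) + ((-15)·(-1) − 28·(-19)) + (28·30 − 52·(-1))| = 6553, so the area is 3276.5.
The number of boundary lattice points is Σ gcd(|Δx|,|Δy|) = gcd(19,5) + gcd(4,11) + gcd(68,0) + gcd(12,53) + gcd(12,2) + gcd(43,18) + gcd(24,31) = 1+1+68+1+2+1+1 = 75.
Pick's theorem gives I = A − B/2 + 1 = 3276.5 − 75/2 + 1 = 3240.

3240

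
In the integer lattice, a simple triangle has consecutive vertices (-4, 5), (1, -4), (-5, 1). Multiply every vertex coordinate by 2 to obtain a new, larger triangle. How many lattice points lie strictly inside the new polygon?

By the shoelace formula, twice the signed area is |[(-4)·(-4) − 1·5] + [1·1 − (-5)·(-4)] + [(-5)·5 − (-4)·1]| = 29, so the area is 29/2.
Along each edge there are gcd(|Δx|,|Δy|)+1 lattice points, so counting each shared vertex once the boundary has gcd(5,9) + gcd(6,5) + gcd(1,4) = 1+1+1 = 3.
Scaling by 2 multiplies the area by 2² = 4 (so the new area is 58) and multiplies the boundary lattice-point count by 2, giving 6.
By Pick's theorem, the interior count of the dilated polygon is 58 − 6/2 + 1 = 56.

56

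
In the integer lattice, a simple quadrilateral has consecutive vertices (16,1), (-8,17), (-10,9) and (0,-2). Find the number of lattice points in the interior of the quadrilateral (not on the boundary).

Using the shoelace formula, 2A = |[16·17 − (-8)·1] + [(-8)·9 − (-10)·17] + [(-10)·(-2) − 0·9] + [0·1 − 16·(-2)]| = 430, so the area is 215.
Along each edge there are gcd(|Δx|,|Δy|)+1 lattice points, so counting each shared vertex once the boundary has gcd(24,16) + gcd(2,8) + gcd(10,11) + gcd(16,3) = 8+2+1+1 = 12.
Pick's theorem gives I = A − B/2 + 1 = 215 − 12/2 + 1 = 210.

210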